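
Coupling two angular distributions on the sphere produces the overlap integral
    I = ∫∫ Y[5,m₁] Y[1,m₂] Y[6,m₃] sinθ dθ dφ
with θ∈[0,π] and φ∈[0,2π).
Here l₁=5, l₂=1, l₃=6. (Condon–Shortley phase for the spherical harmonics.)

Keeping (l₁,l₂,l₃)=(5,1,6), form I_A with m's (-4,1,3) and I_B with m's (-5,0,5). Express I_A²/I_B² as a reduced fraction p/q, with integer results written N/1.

Same 5,1,6: normalisation and zero-m 3j drop out of the ratio.
A: Δ: 0! 10! 2! / 13! → 1/858; sum: t=0:+1/725760 = 1/725760; 3j²(5 1 6; -4 1 3) = Δ·Π!·Σ² = 1/286  (sign -1)
B: Δ: 0! 10! 2! / 13! → 1/858; sum: t=0:+1/3628800 = 1/3628800; 3j²(5 1 6; -5 0 5) = Δ·Π!·Σ² = 1/78  (sign -1)
I_A²/I_B² = (1/286)/(1/78) = 3/11

3/11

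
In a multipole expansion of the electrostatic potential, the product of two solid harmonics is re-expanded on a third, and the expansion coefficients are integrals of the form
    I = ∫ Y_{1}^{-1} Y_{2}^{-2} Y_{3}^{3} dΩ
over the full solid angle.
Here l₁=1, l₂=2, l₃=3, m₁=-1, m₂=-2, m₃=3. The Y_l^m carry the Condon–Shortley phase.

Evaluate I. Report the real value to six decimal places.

-0.319865

Checks pass: Σm=0; 6 even; l₃=3∈[1,3].
(2·1+1)(2·2+1)(2·3+1) = 105
Δ: 0! 2! 4! / 7! → 1/105
sum: t=0:+1/4 = 1/4
3j²(1 2 3; 0 0 0) = Δ·Π!·Σ² = 3/35  (sign -1)
sum: t=0:+1/48 = 1/48
3j²(1 2 3; -1 -2 3) = Δ·Π!·Σ² = 1/7  (sign +1)
combine: 4πI² = 105·3/35·1/7 = 9/7
take √, sign -1: I = -0.31986543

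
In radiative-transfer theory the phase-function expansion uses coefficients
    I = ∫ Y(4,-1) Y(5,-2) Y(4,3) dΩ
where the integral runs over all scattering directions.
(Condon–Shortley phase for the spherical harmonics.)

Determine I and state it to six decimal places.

0.000000

L=13 odd ⇒ parity kills the (l;000) factor ⇒ I = 0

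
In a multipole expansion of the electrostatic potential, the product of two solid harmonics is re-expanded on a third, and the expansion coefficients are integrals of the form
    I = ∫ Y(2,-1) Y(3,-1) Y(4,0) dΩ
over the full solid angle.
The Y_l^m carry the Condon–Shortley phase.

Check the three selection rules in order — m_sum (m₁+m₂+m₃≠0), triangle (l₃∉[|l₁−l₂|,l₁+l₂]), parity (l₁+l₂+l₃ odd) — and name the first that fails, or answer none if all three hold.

azimuthal sum: -1 − 1 + 0 = -2  ✗
1 ≤ 4 ≤ 5 (triangle on l)
L = 2 + 3 + 4 = 9 (odd)

m_sum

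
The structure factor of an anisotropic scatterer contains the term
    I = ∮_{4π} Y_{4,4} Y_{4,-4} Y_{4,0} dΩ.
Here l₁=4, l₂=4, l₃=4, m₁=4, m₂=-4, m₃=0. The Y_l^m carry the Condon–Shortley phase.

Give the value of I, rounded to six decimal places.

Checks pass: Σm=0; 12 even; l₃=4∈[0,8].
(2·4+1)(2·4+1)(2·4+1) = 729
Δ: 4! 4! 4! / 13! → 1/450450
sum: t=0:+1/13824 t=1:−1/216 t=2:+1/64 t=3:−1/216 t=4:+1/13824 = 5/768
3j²(4 4 4; 0 0 0) = Δ·Π!·Σ² = 18/1001  (sign +1)
sum: t=0:+1/13824 = 1/13824
3j²(4 4 4; 4 -4 0) = Δ·Π!·Σ² = 14/1287  (sign +1)
combine: 4πI² = 729·18/1001·14/1287 = 2916/20449
take √, sign +1: I = 0.10652531

0.106525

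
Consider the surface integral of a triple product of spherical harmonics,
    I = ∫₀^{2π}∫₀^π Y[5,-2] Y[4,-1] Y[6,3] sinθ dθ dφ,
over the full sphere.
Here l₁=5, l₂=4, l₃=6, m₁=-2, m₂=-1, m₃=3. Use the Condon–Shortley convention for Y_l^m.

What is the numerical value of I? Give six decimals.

0.000000

l₁+l₂+l₃=15 is odd: 3j(l;000)=0 ⇒ I=0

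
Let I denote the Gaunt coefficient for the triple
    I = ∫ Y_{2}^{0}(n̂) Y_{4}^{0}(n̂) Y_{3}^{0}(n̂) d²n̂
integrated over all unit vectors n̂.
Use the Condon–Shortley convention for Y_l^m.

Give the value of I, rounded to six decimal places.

l₁+l₂+l₃=9 is odd: 3j(l;000)=0 ⇒ I=0

0.000000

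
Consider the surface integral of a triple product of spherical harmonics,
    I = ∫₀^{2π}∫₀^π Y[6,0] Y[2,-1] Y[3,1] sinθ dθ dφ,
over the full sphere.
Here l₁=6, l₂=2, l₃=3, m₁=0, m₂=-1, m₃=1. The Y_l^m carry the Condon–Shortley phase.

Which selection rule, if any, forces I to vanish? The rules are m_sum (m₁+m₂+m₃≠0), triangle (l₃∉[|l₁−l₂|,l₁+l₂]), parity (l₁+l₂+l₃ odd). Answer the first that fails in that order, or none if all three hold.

m₁+m₂+m₃ = 0 − 1 + 1 = 0  ✓
triangle: |6−2|=4 ≤ l₃=3 ≤ 6+2=8  ✗
parity: l₁+l₂+l₃ = 11 is odd

triangle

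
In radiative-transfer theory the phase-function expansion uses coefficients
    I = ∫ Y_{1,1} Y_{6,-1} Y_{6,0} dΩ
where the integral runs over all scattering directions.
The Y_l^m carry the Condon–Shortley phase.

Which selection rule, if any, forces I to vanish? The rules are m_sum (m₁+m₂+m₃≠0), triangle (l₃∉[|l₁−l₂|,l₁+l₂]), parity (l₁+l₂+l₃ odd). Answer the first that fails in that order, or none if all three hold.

parity

azimuthal sum: 1 − 1 + 0 = 0  ✓
5 ≤ 6 ≤ 7 (triangle on l)  ✓
L = 1 + 6 + 6 = 13 (odd)  ✗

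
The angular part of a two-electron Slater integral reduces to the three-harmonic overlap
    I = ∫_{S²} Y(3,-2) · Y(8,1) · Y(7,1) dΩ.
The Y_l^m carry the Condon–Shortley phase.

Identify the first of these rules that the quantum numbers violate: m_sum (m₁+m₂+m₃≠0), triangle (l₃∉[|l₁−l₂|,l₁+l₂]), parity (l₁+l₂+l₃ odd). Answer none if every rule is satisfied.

none

m₁+m₂+m₃ = -2 + 1 + 1 = 0  ✓
triangle: |3−8|=5 ≤ l₃=7 ≤ 3+8=11  ✓
parity: l₁+l₂+l₃ = 18 is even  ✓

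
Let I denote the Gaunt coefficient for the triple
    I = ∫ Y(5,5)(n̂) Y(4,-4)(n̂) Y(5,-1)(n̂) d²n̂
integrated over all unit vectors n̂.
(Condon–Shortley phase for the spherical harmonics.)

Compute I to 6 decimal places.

-0.075170

m-sum 0 ✓  L=14 even ✓  1≤5≤9 ✓
Π(2lᵢ+1) = 11×9×11 = 1089
triangle coeff Δ(5,4,5) = 1/3153150
Σ_t [0,4]: t=0:+1/69120 t=1:−1/1728 t=2:+1/576 t=3:−1/1728 t=4:+1/69120 = 7/11520
(3j)²=2/143 [(5 4 5; 0 0 0)], sign=-1
Σ_t [0,0]: t=0:+1/414720 = 1/414720
(3j)²=2/429 [(5 4 5; 5 -4 -1)], sign=+1
⇒ 4πI² = 12/169
I = (-1)√(12/169/(4π)) = -0.07516962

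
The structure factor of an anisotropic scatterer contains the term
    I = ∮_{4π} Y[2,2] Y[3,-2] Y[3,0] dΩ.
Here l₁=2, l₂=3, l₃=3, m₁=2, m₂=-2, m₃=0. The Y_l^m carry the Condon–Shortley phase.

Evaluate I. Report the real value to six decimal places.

m-sum 0 ✓  L=8 even ✓  1≤3≤5 ✓
Π(2lᵢ+1) = 5×7×7 = 245
triangle coeff Δ(2,3,3) = 1/3780
Σ_t [0,2]: t=0:+1/24 t=1:−1/4 t=2:+1/24 = -1/6
(3j)²=4/105 [(2 3 3; 0 0 0)], sign=+1
Σ_t [0,0]: t=0:+1/24 = 1/24
(3j)²=1/21 [(2 3 3; 2 -2 0)], sign=-1
⇒ 4πI² = 4/9
I = (-1)√(4/9/(4π)) = -0.18806319

-0.188063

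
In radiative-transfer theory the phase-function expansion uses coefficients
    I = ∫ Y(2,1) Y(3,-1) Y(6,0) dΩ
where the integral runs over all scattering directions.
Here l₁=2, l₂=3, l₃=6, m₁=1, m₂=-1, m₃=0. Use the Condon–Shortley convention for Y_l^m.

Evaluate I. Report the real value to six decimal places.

triangle: need 1≤l₃≤5, have 6; I=0

0.000000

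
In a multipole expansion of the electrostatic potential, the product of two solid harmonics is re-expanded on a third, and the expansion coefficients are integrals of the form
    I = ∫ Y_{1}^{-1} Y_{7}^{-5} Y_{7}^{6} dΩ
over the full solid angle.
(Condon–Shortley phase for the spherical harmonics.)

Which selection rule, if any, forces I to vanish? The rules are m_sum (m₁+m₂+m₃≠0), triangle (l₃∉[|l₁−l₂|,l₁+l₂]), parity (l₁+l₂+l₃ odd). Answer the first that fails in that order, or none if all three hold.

parity

Σmᵢ = 0  ✓
l₃∈[|l₁−l₂|,l₁+l₂]=[6,8], have l₃=7  ✓
Σlᵢ = 15 ⇒ odd  ✗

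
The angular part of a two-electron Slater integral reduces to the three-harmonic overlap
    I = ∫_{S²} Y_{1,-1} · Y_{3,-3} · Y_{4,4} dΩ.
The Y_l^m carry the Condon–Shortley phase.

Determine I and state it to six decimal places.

0.325735

m-sum 0 ✓  L=8 even ✓  2≤4≤4 ✓
Π(2lᵢ+1) = 3×7×9 = 189
triangle coeff Δ(1,3,4) = 1/252
Σ_t [0,0]: t=0:+1/36 = 1/36
(3j)²=4/63 [(1 3 4; 0 0 0)], sign=+1
Σ_t [0,0]: t=0:+1/1440 = 1/1440
(3j)²=1/9 [(1 3 4; -1 -3 4)], sign=+1
⇒ 4πI² = 4/3
I = (+1)√(4/3/(4π)) = 0.32573501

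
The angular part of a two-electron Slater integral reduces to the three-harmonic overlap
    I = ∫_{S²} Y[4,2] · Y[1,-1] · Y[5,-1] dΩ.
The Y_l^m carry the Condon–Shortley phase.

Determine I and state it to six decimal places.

-0.120286

Checks pass: Σm=0; 10 even; l₃=5∈[3,5].
(2·4+1)(2·1+1)(2·5+1) = 297
Δ: 0! 8! 2! / 11! → 1/495
sum: t=0:+1/576 = 1/576
3j²(4 1 5; 0 0 0) = Δ·Π!·Σ² = 5/99  (sign -1)
sum: t=0:+1/2880 = 1/2880
3j²(4 1 5; 2 -1 -1) = Δ·Π!·Σ² = 2/165  (sign +1)
combine: 4πI² = 297·5/99·2/165 = 2/11
take √, sign -1: I = -0.12028562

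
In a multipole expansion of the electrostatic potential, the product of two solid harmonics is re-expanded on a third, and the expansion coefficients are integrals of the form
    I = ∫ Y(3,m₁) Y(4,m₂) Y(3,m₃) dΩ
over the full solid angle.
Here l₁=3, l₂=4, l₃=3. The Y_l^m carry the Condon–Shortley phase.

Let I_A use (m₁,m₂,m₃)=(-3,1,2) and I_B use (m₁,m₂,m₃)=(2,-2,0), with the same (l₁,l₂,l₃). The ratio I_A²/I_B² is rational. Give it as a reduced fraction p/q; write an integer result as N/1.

l's match ⇒ only the (l;m) 3-j factors differ between A and B.
A: triangle coeff Δ(3,4,3) = 1/34650; Σ_t [4,4]: t=4:+1/288 = 1/288; (3j)²=5/231 [(3 4 3; -3 1 2)], sign=-1
B: triangle coeff Δ(3,4,3) = 1/34650; Σ_t [0,1]: t=0:+1/96 t=1:−1/72 = -1/288; (3j)²=1/462 [(3 4 3; 2 -2 0)], sign=+1
I_A²/I_B² = (5/231)/(1/462) = 10/1

10/1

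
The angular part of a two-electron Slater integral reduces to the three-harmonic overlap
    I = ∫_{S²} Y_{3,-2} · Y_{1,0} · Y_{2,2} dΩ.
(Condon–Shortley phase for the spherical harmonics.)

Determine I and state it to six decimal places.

0.184674

Checks pass: Σm=0; 6 even; l₃=2∈[2,4].
(2·3+1)(2·1+1)(2·2+1) = 105
Δ: 2! 4! 0! / 7! → 1/105
sum: t=1:−1/4 = -1/4
3j²(3 1 2; 0 0 0) = Δ·Π!·Σ² = 3/35  (sign -1)
sum: t=1:−1/24 = -1/24
3j²(3 1 2; -2 0 2) = Δ·Π!·Σ² = 1/21  (sign -1)
combine: 4πI² = 105·3/35·1/21 = 3/7
take √, sign +1: I = 0.18467439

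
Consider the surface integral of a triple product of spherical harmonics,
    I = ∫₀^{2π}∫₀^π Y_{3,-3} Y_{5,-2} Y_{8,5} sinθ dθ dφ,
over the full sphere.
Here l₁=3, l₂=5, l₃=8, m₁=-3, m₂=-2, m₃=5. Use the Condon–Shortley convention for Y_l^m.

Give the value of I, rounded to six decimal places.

m-sum 0 ✓  L=16 even ✓  2≤8≤8 ✓
Π(2lᵢ+1) = 7×11×17 = 1309
triangle coeff Δ(3,5,8) = 1/136136
Σ_t [0,0]: t=0:+1/518400 = 1/518400
(3j)²=56/2431 [(3 5 8; 0 0 0)], sign=+1
Σ_t [0,0]: t=0:+1/21772800 = 1/21772800
(3j)²=3/238 [(3 5 8; -3 -2 5)], sign=-1
⇒ 4πI² = 84/221
I = (-1)√(84/221/(4π)) = -0.17391561

-0.173916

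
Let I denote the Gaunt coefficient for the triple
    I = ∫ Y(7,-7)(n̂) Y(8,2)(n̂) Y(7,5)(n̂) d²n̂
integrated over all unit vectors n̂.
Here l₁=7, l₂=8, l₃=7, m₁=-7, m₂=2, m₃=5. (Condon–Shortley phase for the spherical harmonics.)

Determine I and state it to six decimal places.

Rules hold: Σm=0, L=22 even, 1≤7≤15.
N = 15·17·15 = 3825
Δ = 8!·6!·8!/23! = 1/22086194130
Racah Σ t=1..7: t=1:−1/18289152000 t=2:+1/248832000 t=3:−1/24883200 t=4:+1/11943936 t=5:−1/24883200 t=6:+1/248832000 t=7:−1/18289152000 = 11/975421440
⇒ 3j(7 8 7; 0 0 0)² = 1750/289731, sgn -1
Racah Σ t=8..8: t=8:+1/41803776000 = 1/41803776000
⇒ 3j(7 8 7; -7 2 5)² = 42/7429, sgn +1
4πI² = N·(3j₀)²·(3jₘ)² = 5512500/42204149
I = -1·√(0.130615/4π) = -0.10195107

-0.101951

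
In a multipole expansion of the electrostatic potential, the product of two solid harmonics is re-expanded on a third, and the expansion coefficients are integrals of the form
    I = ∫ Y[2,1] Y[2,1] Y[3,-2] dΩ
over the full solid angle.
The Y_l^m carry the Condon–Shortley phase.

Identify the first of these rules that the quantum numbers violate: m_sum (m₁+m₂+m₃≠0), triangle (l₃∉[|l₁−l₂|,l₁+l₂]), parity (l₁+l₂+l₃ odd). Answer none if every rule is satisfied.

parity

azimuthal sum: 1 + 1 − 2 = 0  ✓
0 ≤ 3 ≤ 4 (triangle on l)  ✓
L = 2 + 2 + 3 = 7 (odd)  ✗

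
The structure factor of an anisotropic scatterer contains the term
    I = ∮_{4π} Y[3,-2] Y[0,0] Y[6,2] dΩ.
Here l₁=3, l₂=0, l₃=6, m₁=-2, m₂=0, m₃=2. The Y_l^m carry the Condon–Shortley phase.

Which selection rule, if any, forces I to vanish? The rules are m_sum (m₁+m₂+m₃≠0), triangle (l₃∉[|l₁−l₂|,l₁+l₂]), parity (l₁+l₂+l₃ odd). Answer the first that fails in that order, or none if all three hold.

triangle

azimuthal sum: -2 + 0 + 2 = 0  ✓
3 ≤ 6 ≤ 3 (triangle on l)  ✗
L = 3 + 0 + 6 = 9 (odd)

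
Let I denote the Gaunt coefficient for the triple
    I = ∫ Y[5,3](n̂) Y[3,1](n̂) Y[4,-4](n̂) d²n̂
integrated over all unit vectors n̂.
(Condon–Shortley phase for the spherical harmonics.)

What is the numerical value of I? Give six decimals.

m-sum 0 ✓  L=12 even ✓  2≤4≤8 ✓
Π(2lᵢ+1) = 11×7×9 = 693
triangle coeff Δ(5,3,4) = 1/180180
Σ_t [1,3]: t=1:−1/576 t=2:+1/144 t=3:−1/576 = 1/288
(3j)²=20/1001 [(5 3 4; 0 0 0)], sign=+1
Σ_t [2,2]: t=2:+1/5760 = 1/5760
(3j)²=56/2145 [(5 3 4; 3 1 -4)], sign=+1
⇒ 4πI² = 672/1859
I = (+1)√(672/1859/(4π)) = 0.16960553

0.169606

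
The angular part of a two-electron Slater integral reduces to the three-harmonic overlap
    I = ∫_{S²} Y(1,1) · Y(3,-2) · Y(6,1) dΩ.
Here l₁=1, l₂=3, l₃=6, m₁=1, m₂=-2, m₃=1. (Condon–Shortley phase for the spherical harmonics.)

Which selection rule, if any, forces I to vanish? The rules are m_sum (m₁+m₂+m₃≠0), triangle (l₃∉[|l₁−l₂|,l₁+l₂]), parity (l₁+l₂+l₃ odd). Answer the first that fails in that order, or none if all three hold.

triangle

m₁+m₂+m₃ = 1 − 2 + 1 = 0  ✓
triangle: |1−3|=2 ≤ l₃=6 ≤ 1+3=4  ✗
parity: l₁+l₂+l₃ = 10 is even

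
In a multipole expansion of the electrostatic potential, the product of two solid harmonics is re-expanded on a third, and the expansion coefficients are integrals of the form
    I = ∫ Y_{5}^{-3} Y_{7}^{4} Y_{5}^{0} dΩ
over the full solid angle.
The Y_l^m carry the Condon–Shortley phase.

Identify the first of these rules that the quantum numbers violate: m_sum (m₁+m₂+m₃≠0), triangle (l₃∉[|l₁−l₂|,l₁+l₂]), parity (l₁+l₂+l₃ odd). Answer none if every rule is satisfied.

azimuthal sum: -3 + 4 + 0 = 1  ✗
2 ≤ 5 ≤ 12 (triangle on l)
L = 5 + 7 + 5 = 17 (odd)

m_sum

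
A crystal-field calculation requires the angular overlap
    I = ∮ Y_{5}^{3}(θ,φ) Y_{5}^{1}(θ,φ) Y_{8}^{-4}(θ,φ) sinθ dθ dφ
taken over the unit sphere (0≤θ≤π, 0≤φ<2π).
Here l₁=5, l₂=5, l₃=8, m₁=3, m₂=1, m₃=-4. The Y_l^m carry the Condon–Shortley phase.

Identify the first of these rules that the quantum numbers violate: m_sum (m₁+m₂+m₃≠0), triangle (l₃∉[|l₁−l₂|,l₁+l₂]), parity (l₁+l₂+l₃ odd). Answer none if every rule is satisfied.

azimuthal sum: 3 + 1 − 4 = 0  ✓
0 ≤ 8 ≤ 10 (triangle on l)  ✓
L = 5 + 5 + 8 = 18 (even)  ✓

none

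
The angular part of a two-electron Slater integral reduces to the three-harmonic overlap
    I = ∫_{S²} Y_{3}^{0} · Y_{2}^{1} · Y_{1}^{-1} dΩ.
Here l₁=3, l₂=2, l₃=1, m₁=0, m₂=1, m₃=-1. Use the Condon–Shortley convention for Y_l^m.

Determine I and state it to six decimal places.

Checks pass: Σm=0; 6 even; l₃=1∈[1,5].
(2·3+1)(2·2+1)(2·1+1) = 105
Δ: 4! 2! 0! / 7! → 1/105
sum: t=2:+1/4 = 1/4
3j²(3 2 1; 0 0 0) = Δ·Π!·Σ² = 3/35  (sign -1)
sum: t=3:−1/12 = -1/12
3j²(3 2 1; 0 1 -1) = Δ·Π!·Σ² = 1/35  (sign -1)
combine: 4πI² = 105·3/35·1/35 = 9/35
take √, sign +1: I = 0.14304817

0.143048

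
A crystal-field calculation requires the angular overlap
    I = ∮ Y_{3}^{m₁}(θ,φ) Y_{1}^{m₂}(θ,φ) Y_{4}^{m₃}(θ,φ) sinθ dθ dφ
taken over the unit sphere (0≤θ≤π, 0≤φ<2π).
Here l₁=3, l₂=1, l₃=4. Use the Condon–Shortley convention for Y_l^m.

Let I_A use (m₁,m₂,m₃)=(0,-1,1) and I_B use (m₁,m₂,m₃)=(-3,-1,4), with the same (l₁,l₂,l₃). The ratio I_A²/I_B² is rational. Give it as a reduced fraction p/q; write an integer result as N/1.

5/14

Same 3,1,4: normalisation and zero-m 3j drop out of the ratio.
A: Δ: 0! 6! 2! / 9! → 1/252; sum: t=0:+1/72 = 1/72; 3j²(3 1 4; 0 -1 1) = Δ·Π!·Σ² = 5/126  (sign -1)
B: Δ: 0! 6! 2! / 9! → 1/252; sum: t=0:+1/1440 = 1/1440; 3j²(3 1 4; -3 -1 4) = Δ·Π!·Σ² = 1/9  (sign +1)
I_A²/I_B² = (5/126)/(1/9) = 5/14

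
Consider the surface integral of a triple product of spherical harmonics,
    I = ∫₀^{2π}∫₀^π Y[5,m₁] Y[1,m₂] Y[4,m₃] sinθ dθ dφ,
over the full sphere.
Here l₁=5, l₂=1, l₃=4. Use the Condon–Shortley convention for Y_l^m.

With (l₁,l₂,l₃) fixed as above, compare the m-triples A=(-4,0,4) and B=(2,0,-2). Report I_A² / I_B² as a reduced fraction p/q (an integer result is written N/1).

3/7

l's match ⇒ only the (l;m) 3-j factors differ between A and B.
A: triangle coeff Δ(5,1,4) = 1/495; Σ_t [1,1]: t=1:−1/40320 = -1/40320; (3j)²=1/55 [(5 1 4; -4 0 4)], sign=-1
B: triangle coeff Δ(5,1,4) = 1/495; Σ_t [1,1]: t=1:−1/1440 = -1/1440; (3j)²=7/165 [(5 1 4; 2 0 -2)], sign=-1
I_A²/I_B² = (1/55)/(7/165) = 3/7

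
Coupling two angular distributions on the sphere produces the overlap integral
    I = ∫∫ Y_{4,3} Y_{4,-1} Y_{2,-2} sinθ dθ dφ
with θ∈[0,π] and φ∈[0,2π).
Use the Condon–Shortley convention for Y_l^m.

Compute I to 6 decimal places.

Rules hold: Σm=0, L=10 even, 0≤2≤8.
N = 9·9·5 = 405
Δ = 6!·2!·2!/11! = 1/13860
Racah Σ t=2..4: t=2:+1/192 t=3:−1/36 t=4:+1/192 = -5/288
⇒ 3j(4 4 2; 0 0 0)² = 20/693, sgn -1
Racah Σ t=1..1: t=1:−1/480 = -1/480
⇒ 3j(4 4 2; 3 -1 -2)² = 3/110, sgn -1
4πI² = N·(3j₀)²·(3jₘ)² = 270/847
I = +1·√(0.318772/4π) = 0.15927046

0.159270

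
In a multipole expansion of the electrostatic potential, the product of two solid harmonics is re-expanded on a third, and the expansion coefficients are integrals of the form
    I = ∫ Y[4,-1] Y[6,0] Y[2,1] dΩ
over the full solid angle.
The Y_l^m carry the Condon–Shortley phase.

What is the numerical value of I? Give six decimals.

0.174223

Rules hold: Σm=0, L=12 even, 2≤2≤10.
N = 9·13·5 = 585
Δ = 8!·0!·4!/13! = 1/6435
Racah Σ t=4..4: t=4:+1/2304 = 1/2304
⇒ 3j(4 6 2; 0 0 0)² = 5/143, sgn +1
Racah Σ t=5..5: t=5:−1/4320 = -1/4320
⇒ 3j(4 6 2; -1 0 1)² = 8/429, sgn +1
4πI² = N·(3j₀)²·(3jₘ)² = 600/1573
I = +1·√(0.381437/4π) = 0.17422334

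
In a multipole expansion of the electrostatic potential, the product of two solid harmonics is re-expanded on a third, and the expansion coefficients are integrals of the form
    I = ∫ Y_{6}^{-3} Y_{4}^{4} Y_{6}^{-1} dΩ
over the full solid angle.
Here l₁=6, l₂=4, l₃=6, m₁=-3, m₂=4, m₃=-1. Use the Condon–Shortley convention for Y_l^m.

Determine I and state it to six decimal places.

Rules hold: Σm=0, L=16 even, 2≤6≤10.
N = 13·9·13 = 1521
Δ = 4!·8!·4!/17! = 1/15315300
Racah Σ t=0..4: t=0:+1/829440 t=1:−1/25920 t=2:+1/9216 t=3:−1/25920 t=4:+1/829440 = 7/207360
⇒ 3j(6 4 6; 0 0 0)² = 28/2431, sgn +1
Racah Σ t=4..4: t=4:+1/414720 = 1/414720
⇒ 3j(6 4 6; -3 4 -1)² = 49/2431, sgn -1
4πI² = N·(3j₀)²·(3jₘ)² = 12348/34969
I = -1·√(0.353113/4π) = -0.16763001

-0.167630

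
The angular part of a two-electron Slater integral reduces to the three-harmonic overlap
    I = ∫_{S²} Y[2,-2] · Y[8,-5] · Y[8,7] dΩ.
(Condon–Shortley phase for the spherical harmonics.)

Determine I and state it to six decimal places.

0.096220

m-sum 0 ✓  L=18 even ✓  6≤8≤10 ✓
Π(2lᵢ+1) = 5×17×17 = 1445
triangle coeff Δ(2,8,8) = 1/348840
Σ_t [0,2]: t=0:+1/116121600 t=1:−1/25401600 t=2:+1/116121600 = -1/45158400
(3j)²=24/1615 [(2 8 8; 0 0 0)], sign=-1
Σ_t [2,2]: t=2:+1/24908083200 = 1/24908083200
(3j)²=7/1292 [(2 8 8; -2 -5 7)], sign=-1
⇒ 4πI² = 42/361
I = (+1)√(42/361/(4π)) = 0.09622017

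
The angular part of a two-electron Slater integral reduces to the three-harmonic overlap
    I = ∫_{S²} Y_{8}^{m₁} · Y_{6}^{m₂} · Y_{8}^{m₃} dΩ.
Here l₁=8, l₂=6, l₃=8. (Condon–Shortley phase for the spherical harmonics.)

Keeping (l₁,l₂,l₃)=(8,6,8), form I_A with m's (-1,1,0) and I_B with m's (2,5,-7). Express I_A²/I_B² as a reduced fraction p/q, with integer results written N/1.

350/3159

Shared (l₁,l₂,l₃)=(8,6,8): N and (l;000)² cancel in I_A²/I_B².
A: Δ = 6!·10!·6!/23! = 1/13742520792; Racah Σ t=1..6: t=1:−1/6967296000 t=2:+1/174182400 t=3:−1/29859840 t=4:+1/24883200 t=5:−1/99532800 t=6:+1/2612736000 = 11/4180377600; ⇒ 3j(8 6 8; -1 1 0)² = 175/193154, sgn +1
B: Δ = 6!·10!·6!/23! = 1/13742520792; Racah Σ t=5..6: t=5:−1/31352832000 t=6:+1/313528320000 = -1/34836480000; ⇒ 3j(8 6 8; 2 5 -7)² = 243/29716, sgn +1
I_A²/I_B² = (175/193154)/(243/29716) = 350/3159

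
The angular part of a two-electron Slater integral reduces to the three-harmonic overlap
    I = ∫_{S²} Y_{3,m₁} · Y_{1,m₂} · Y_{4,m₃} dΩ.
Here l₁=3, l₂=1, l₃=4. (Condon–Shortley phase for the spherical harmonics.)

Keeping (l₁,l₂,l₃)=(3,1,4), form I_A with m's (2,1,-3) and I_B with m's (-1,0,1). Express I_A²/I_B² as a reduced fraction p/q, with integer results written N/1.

l's match ⇒ only the (l;m) 3-j factors differ between A and B.
A: triangle coeff Δ(3,1,4) = 1/252; Σ_t [0,0]: t=0:+1/240 = 1/240; (3j)²=1/12 [(3 1 4; 2 1 -3)], sign=-1
B: triangle coeff Δ(3,1,4) = 1/252; Σ_t [0,0]: t=0:+1/48 = 1/48; (3j)²=5/84 [(3 1 4; -1 0 1)], sign=-1
I_A²/I_B² = (1/12)/(5/84) = 7/5

7/5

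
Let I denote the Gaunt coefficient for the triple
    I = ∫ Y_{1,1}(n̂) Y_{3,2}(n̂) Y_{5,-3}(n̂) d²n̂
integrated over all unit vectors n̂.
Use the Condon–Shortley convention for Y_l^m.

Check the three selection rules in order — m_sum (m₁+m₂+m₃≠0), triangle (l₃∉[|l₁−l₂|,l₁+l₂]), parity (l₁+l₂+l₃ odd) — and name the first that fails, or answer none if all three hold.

m₁+m₂+m₃ = 1 + 2 − 3 = 0  ✓
triangle: |1−3|=2 ≤ l₃=5 ≤ 1+3=4  ✗
parity: l₁+l₂+l₃ = 9 is odd

triangle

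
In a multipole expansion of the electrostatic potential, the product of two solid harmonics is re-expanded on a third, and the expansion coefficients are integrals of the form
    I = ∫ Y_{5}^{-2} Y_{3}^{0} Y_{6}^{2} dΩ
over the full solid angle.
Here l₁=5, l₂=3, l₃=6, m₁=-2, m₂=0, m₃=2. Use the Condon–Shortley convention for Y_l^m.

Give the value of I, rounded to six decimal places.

Rules hold: Σm=0, L=14 even, 2≤6≤8.
N = 11·7·13 = 1001
Δ = 2!·8!·4!/15! = 1/675675
Racah Σ t=0..2: t=0:+1/8640 t=1:−1/2304 t=2:+1/8640 = -7/34560
⇒ 3j(5 3 6; 0 0 0)² = 7/429, sgn -1
Racah Σ t=0..2: t=0:+1/60480 t=1:−1/5760 t=2:+1/8640 = -1/24192
⇒ 3j(5 3 6; -2 0 2)² = 8/3003, sgn -1
4πI² = N·(3j₀)²·(3jₘ)² = 56/1287
I = +1·√(0.043512/4π) = 0.05884368

0.058844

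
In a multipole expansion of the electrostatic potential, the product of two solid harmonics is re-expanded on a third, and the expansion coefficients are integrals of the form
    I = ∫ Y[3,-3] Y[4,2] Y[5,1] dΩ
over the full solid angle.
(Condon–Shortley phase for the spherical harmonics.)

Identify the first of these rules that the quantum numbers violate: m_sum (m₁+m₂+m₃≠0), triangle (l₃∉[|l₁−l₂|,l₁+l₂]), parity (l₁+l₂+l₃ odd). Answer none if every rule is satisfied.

azimuthal sum: -3 + 2 + 1 = 0  ✓
1 ≤ 5 ≤ 7 (triangle on l)  ✓
L = 3 + 4 + 5 = 12 (even)  ✓

none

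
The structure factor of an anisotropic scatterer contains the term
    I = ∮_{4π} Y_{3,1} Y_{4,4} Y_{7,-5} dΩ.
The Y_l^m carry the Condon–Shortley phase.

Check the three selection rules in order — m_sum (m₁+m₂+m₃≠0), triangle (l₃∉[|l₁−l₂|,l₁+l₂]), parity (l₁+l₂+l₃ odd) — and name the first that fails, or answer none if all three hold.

azimuthal sum: 1 + 4 − 5 = 0  ✓
1 ≤ 7 ≤ 7 (triangle on l)  ✓
L = 3 + 4 + 7 = 14 (even)  ✓

none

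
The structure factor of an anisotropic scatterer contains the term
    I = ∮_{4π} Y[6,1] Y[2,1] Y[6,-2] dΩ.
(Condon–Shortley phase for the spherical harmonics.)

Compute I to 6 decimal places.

Checks pass: Σm=0; 14 even; l₃=6∈[4,8].
(2·6+1)(2·2+1)(2·6+1) = 845
Δ: 2! 10! 2! / 15! → 1/90090
sum: t=0:+1/69120 t=1:−1/14400 t=2:+1/69120 = -7/172800
3j²(6 2 6; 0 0 0) = Δ·Π!·Σ² = 14/715  (sign -1)
sum: t=1:−1/34560 t=2:+1/60480 = -1/80640
3j²(6 2 6; 1 1 -2) = Δ·Π!·Σ² = 6/1001  (sign -1)
combine: 4πI² = 845·14/715·6/1001 = 12/121
take √, sign +1: I = 0.08883682

0.088837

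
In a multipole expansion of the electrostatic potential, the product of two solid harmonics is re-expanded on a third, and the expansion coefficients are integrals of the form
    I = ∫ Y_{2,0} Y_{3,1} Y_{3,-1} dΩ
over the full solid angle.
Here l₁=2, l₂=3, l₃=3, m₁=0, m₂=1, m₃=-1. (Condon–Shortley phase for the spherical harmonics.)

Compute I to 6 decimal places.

-0.126157

Rules hold: Σm=0, L=8 even, 1≤3≤5.
N = 5·7·7 = 245
Δ = 2!·2!·4!/9! = 1/3780
Racah Σ t=0..2: t=0:+1/24 t=1:−1/4 t=2:+1/24 = -1/6
⇒ 3j(2 3 3; 0 0 0)² = 4/105, sgn +1
Racah Σ t=0..2: t=0:+1/96 t=1:−1/6 t=2:+1/16 = -3/32
⇒ 3j(2 3 3; 0 1 -1)² = 3/140, sgn -1
4πI² = N·(3j₀)²·(3jₘ)² = 1/5
I = -1·√(0.2/4π) = -0.12615663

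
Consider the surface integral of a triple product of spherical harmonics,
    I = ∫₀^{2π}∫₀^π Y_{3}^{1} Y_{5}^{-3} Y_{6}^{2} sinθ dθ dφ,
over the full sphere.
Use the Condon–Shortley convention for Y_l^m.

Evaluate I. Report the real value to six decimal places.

m-sum 0 ✓  L=14 even ✓  2≤6≤8 ✓
Π(2lᵢ+1) = 7×11×13 = 1001
triangle coeff Δ(3,5,6) = 1/675675
Σ_t [0,2]: t=0:+1/8640 t=1:−1/2304 t=2:+1/8640 = -7/34560
(3j)²=7/429 [(3 5 6; 0 0 0)], sign=-1
Σ_t [0,2]: t=0:+1/11520 t=1:−1/30240 t=2:+1/1935360 = 1/18432
(3j)²=7/429 [(3 5 6; 1 -3 2)], sign=+1
⇒ 4πI² = 343/1287
I = (-1)√(343/1287/(4π)) = -0.14563067

-0.145631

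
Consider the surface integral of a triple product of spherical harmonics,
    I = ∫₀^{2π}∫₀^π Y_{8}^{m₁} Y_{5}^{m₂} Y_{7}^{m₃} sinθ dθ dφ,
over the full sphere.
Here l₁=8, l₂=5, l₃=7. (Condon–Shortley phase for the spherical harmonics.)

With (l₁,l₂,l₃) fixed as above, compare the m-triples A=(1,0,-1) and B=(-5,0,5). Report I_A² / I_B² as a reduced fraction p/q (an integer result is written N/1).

1029/1573

Shared (l₁,l₂,l₃)=(8,5,7): N and (l;000)² cancel in I_A²/I_B².
A: Δ = 6!·10!·4!/21! = 1/814773960; Racah Σ t=1..5: t=1:−1/49766400 t=2:+1/4147200 t=3:−1/2488320 t=4:+1/8709120 t=5:−1/232243200 = -7/99532800; ⇒ 3j(8 5 7; 1 0 -1)² = 1715/369512, sgn -1
B: Δ = 6!·10!·4!/21! = 1/814773960; Racah Σ t=3..5: t=3:−1/522547200 t=4:+1/104509440 t=5:−1/232243200 = 1/298598400; ⇒ 3j(8 5 7; -5 0 5)² = 55/7752, sgn +1
I_A²/I_B² = (1715/369512)/(55/7752) = 1029/1573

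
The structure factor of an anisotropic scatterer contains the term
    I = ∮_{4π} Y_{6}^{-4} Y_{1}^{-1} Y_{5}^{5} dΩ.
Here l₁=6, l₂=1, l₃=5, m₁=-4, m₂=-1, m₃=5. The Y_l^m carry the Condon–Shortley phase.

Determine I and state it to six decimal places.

0.040859

Checks pass: Σm=0; 12 even; l₃=5∈[5,7].
(2·6+1)(2·1+1)(2·5+1) = 429
Δ: 2! 10! 0! / 13! → 1/858
sum: t=1:−1/14400 = -1/14400
3j²(6 1 5; 0 0 0) = Δ·Π!·Σ² = 6/143  (sign +1)
sum: t=0:+1/7257600 = 1/7257600
3j²(6 1 5; -4 -1 5) = Δ·Π!·Σ² = 1/858  (sign +1)
combine: 4πI² = 429·6/143·1/858 = 3/143
take √, sign +1: I = 0.04085899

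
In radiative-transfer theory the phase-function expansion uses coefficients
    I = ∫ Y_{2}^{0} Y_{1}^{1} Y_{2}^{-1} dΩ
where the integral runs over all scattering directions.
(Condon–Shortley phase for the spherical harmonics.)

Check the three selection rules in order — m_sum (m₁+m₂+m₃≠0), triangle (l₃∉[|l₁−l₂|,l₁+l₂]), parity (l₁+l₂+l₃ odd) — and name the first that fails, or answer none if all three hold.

Σmᵢ = 0  ✓
l₃∈[|l₁−l₂|,l₁+l₂]=[1,3], have l₃=2  ✓
Σlᵢ = 5 ⇒ odd  ✗

parity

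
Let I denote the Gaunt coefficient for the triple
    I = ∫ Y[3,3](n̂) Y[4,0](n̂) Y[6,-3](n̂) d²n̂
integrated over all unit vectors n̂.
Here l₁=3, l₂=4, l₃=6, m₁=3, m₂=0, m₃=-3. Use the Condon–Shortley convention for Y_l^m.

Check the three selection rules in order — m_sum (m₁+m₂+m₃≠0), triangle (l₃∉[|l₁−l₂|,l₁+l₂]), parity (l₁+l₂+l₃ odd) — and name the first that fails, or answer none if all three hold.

parity

azimuthal sum: 3 + 0 − 3 = 0  ✓
1 ≤ 6 ≤ 7 (triangle on l)  ✓
L = 3 + 4 + 6 = 13 (odd)  ✗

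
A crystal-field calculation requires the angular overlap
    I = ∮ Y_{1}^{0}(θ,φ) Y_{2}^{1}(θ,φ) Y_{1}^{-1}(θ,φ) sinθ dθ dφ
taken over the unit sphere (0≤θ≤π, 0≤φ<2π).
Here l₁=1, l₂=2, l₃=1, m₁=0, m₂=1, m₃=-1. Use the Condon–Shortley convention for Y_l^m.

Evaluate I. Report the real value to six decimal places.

Rules hold: Σm=0, L=4 even, 1≤1≤3.
N = 3·5·3 = 45
Δ = 2!·0!·2!/5! = 1/30
Racah Σ t=1..1: t=1:−1/1 = -1/1
⇒ 3j(1 2 1; 0 0 0)² = 2/15, sgn +1
Racah Σ t=1..1: t=1:−1/2 = -1/2
⇒ 3j(1 2 1; 0 1 -1)² = 1/10, sgn -1
4πI² = N·(3j₀)²·(3jₘ)² = 3/5
I = -1·√(0.6/4π) = -0.21850969

-0.218510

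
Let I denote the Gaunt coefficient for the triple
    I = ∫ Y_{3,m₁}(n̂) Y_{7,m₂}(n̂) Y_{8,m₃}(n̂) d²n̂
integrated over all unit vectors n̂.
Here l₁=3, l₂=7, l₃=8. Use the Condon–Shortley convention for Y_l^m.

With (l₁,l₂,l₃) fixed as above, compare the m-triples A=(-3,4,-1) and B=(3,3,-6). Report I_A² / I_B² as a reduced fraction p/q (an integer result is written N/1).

l's match ⇒ only the (l;m) 3-j factors differ between A and B.
A: triangle coeff Δ(3,7,8) = 1/5290740; Σ_t [2,2]: t=2:+1/104509440 = 1/104509440; (3j)²=275/50388 [(3 7 8; -3 4 -1)], sign=-1
B: triangle coeff Δ(3,7,8) = 1/5290740; Σ_t [0,0]: t=0:+1/348364800 = 1/348364800; (3j)²=11/646 [(3 7 8; 3 3 -6)], sign=+1
I_A²/I_B² = (275/50388)/(11/646) = 25/78

25/78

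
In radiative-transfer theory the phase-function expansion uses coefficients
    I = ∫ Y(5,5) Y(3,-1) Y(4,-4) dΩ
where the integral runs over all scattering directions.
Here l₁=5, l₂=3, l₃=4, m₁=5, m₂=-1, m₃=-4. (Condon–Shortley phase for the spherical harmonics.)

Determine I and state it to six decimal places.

0.189625

Checks pass: Σm=0; 12 even; l₃=4∈[2,8].
(2·5+1)(2·3+1)(2·4+1) = 693
Δ: 4! 6! 2! / 13! → 1/180180
sum: t=1:−1/576 t=2:+1/144 t=3:−1/576 = 1/288
3j²(5 3 4; 0 0 0) = Δ·Π!·Σ² = 20/1001  (sign +1)
sum: t=0:+1/34560 = 1/34560
3j²(5 3 4; 5 -1 -4) = Δ·Π!·Σ² = 14/429  (sign +1)
combine: 4πI² = 693·20/1001·14/429 = 840/1859
take √, sign +1: I = 0.18962475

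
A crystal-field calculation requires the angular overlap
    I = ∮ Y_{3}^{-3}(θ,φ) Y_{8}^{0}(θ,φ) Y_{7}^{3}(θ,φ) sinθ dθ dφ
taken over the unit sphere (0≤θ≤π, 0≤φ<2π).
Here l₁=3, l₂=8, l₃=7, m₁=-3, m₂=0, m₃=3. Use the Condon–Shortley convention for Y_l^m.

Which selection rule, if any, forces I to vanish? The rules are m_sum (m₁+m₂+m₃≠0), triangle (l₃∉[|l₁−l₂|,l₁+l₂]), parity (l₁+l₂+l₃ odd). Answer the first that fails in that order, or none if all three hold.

m₁+m₂+m₃ = -3 + 0 + 3 = 0  ✓
triangle: |3−8|=5 ≤ l₃=7 ≤ 3+8=11  ✓
parity: l₁+l₂+l₃ = 18 is even  ✓

none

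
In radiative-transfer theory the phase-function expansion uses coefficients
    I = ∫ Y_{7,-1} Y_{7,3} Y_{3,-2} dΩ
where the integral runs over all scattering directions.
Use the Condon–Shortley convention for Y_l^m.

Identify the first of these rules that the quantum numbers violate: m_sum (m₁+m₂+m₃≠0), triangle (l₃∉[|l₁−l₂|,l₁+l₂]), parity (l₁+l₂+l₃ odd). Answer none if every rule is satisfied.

Σmᵢ = 0  ✓
l₃∈[|l₁−l₂|,l₁+l₂]=[0,14], have l₃=3  ✓
Σlᵢ = 17 ⇒ odd  ✗

parity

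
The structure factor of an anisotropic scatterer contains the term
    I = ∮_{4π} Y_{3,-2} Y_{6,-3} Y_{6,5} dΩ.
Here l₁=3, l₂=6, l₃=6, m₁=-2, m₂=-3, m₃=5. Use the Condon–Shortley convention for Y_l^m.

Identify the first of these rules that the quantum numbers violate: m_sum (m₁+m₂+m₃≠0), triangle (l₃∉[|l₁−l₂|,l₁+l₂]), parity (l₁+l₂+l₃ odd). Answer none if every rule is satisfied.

m₁+m₂+m₃ = -2 − 3 + 5 = 0  ✓
triangle: |3−6|=3 ≤ l₃=6 ≤ 3+6=9  ✓
parity: l₁+l₂+l₃ = 15 is odd  ✗

parity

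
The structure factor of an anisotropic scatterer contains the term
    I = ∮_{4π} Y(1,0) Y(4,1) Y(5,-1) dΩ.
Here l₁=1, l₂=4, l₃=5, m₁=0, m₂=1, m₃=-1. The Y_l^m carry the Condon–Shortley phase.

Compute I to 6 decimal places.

m-sum 0 ✓  L=10 even ✓  3≤5≤5 ✓
Π(2lᵢ+1) = 3×9×11 = 297
triangle coeff Δ(1,4,5) = 1/495
Σ_t [0,0]: t=0:+1/576 = 1/576
(3j)²=5/99 [(1 4 5; 0 0 0)], sign=-1
Σ_t [0,0]: t=0:+1/720 = 1/720
(3j)²=8/165 [(1 4 5; 0 1 -1)], sign=+1
⇒ 4πI² = 8/11
I = (-1)√(8/11/(4π)) = -0.24057125

-0.240571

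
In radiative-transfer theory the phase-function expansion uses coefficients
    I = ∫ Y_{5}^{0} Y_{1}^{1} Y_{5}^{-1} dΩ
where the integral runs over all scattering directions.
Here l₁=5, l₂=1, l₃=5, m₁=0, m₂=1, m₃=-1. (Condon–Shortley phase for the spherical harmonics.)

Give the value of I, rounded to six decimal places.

l₁+l₂+l₃=11 is odd: 3j(l;000)=0 ⇒ I=0

0.000000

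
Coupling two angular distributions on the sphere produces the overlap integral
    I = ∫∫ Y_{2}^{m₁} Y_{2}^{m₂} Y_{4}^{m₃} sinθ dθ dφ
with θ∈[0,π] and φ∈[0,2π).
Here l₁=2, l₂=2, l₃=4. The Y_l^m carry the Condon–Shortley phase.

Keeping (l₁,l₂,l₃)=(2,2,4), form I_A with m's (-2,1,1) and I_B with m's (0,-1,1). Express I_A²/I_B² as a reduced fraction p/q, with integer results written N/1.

1/6

l's match ⇒ only the (l;m) 3-j factors differ between A and B.
A: triangle coeff Δ(2,2,4) = 1/630; Σ_t [0,0]: t=0:+1/144 = 1/144; (3j)²=1/126 [(2 2 4; -2 1 1)], sign=-1
B: triangle coeff Δ(2,2,4) = 1/630; Σ_t [0,0]: t=0:+1/24 = 1/24; (3j)²=1/21 [(2 2 4; 0 -1 1)], sign=-1
I_A²/I_B² = (1/126)/(1/21) = 1/6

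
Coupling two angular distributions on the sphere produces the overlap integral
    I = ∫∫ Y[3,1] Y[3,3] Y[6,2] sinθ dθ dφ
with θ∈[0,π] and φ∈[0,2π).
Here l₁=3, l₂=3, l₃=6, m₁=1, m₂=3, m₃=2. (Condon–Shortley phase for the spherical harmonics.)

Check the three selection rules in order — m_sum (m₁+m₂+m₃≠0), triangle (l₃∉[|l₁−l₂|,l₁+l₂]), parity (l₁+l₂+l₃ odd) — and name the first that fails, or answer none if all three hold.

m_sum

azimuthal sum: 1 + 3 + 2 = 6  ✗
0 ≤ 6 ≤ 6 (triangle on l)
L = 3 + 3 + 6 = 12 (even)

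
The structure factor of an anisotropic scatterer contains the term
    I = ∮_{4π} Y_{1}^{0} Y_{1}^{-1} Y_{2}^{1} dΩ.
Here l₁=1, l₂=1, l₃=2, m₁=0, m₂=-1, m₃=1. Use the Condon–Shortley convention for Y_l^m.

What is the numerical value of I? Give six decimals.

-0.218510

Rules hold: Σm=0, L=4 even, 0≤2≤2.
N = 3·3·5 = 45
Δ = 0!·2!·2!/5! = 1/30
Racah Σ t=0..0: t=0:+1/1 = 1/1
⇒ 3j(1 1 2; 0 0 0)² = 2/15, sgn +1
Racah Σ t=0..0: t=0:+1/2 = 1/2
⇒ 3j(1 1 2; 0 -1 1)² = 1/10, sgn -1
4πI² = N·(3j₀)²·(3jₘ)² = 3/5
I = -1·√(0.6/4π) = -0.21850969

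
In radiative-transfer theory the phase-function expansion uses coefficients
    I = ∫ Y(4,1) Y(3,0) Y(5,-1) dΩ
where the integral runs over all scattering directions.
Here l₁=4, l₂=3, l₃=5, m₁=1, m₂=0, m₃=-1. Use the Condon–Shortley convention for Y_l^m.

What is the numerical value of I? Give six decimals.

-0.115089

Rules hold: Σm=0, L=12 even, 1≤5≤7.
N = 9·7·11 = 693
Δ = 2!·6!·4!/13! = 1/180180
Racah Σ t=0..2: t=0:+1/576 t=1:−1/144 t=2:+1/576 = -1/288
⇒ 3j(4 3 5; 0 0 0)² = 20/1001, sgn +1
Racah Σ t=0..2: t=0:+1/432 t=1:−1/192 t=2:+1/1440 = -19/8640
⇒ 3j(4 3 5; 1 0 -1)² = 361/30030, sgn -1
4πI² = N·(3j₀)²·(3jₘ)² = 2166/13013
I = -1·√(0.166449/4π) = -0.11508947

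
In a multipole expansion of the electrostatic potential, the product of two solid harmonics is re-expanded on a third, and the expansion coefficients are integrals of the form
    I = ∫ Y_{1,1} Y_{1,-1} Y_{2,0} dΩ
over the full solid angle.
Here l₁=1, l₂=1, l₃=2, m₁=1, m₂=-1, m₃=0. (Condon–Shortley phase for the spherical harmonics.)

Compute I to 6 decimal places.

Rules hold: Σm=0, L=4 even, 0≤2≤2.
N = 3·3·5 = 45
Δ = 0!·2!·2!/5! = 1/30
Racah Σ t=0..0: t=0:+1/1 = 1/1
⇒ 3j(1 1 2; 0 0 0)² = 2/15, sgn +1
Racah Σ t=0..0: t=0:+1/4 = 1/4
⇒ 3j(1 1 2; 1 -1 0)² = 1/30, sgn +1
4πI² = N·(3j₀)²·(3jₘ)² = 1/5
I = +1·√(0.2/4π) = 0.12615663

0.126157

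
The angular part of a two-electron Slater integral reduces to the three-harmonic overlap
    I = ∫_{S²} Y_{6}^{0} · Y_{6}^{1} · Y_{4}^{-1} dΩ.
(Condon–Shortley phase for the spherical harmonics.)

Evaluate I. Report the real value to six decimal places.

Checks pass: Σm=0; 16 even; l₃=4∈[0,12].
(2·6+1)(2·6+1)(2·4+1) = 1521
Δ: 8! 4! 4! / 17! → 1/15315300
sum: t=2:+1/829440 t=3:−1/25920 t=4:+1/9216 t=5:−1/25920 t=6:+1/829440 = 7/207360
3j²(6 6 4; 0 0 0) = Δ·Π!·Σ² = 28/2431  (sign +1)
sum: t=3:−1/103680 t=4:+1/13824 t=5:−1/17280 t=6:+1/207360 = 1/103680
3j²(6 6 4; 0 1 -1) = Δ·Π!·Σ² = 10/7293  (sign -1)
combine: 4πI² = 1521·28/2431·10/7293 = 840/34969
take √, sign -1: I = -0.04372130

-0.043721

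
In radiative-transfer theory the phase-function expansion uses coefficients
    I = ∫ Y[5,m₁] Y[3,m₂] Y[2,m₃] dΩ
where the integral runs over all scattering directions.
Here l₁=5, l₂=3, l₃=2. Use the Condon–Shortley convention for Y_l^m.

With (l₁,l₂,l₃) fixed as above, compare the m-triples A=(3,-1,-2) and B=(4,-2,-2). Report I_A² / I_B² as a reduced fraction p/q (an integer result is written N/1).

5/9

Shared (l₁,l₂,l₃)=(5,3,2): N and (l;000)² cancel in I_A²/I_B².
A: Δ = 6!·4!·0!/11! = 1/2310; Racah Σ t=2..2: t=2:+1/1152 = 1/1152; ⇒ 3j(5 3 2; 3 -1 -2)² = 1/33, sgn +1
B: Δ = 6!·4!·0!/11! = 1/2310; Racah Σ t=1..1: t=1:−1/2880 = -1/2880; ⇒ 3j(5 3 2; 4 -2 -2)² = 3/55, sgn -1
I_A²/I_B² = (1/33)/(3/55) = 5/9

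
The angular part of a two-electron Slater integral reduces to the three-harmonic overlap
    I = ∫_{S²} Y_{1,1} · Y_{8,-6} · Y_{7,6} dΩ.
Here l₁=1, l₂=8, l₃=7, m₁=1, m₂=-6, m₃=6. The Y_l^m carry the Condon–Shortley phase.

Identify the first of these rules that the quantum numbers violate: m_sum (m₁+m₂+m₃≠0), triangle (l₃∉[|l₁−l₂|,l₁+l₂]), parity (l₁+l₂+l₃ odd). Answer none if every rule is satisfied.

m_sum

m₁+m₂+m₃ = 1 − 6 + 6 = 1  ✗
triangle: |1−8|=7 ≤ l₃=7 ≤ 1+8=9
parity: l₁+l₂+l₃ = 16 is even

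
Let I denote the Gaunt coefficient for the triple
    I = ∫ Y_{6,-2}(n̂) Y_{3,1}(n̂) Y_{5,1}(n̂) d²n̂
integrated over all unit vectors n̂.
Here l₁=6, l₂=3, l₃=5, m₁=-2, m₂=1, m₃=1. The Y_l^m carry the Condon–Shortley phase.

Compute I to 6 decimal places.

Rules hold: Σm=0, L=14 even, 3≤5≤9.
N = 13·7·11 = 1001
Δ = 4!·8!·2!/15! = 1/675675
Racah Σ t=1..3: t=1:−1/8640 t=2:+1/2304 t=3:−1/8640 = 7/34560
⇒ 3j(6 3 5; 0 0 0)² = 7/429, sgn -1
Racah Σ t=2..4: t=2:+1/11520 t=3:−1/4320 t=4:+1/27648 = -1/9216
⇒ 3j(6 3 5; -2 1 1)² = 2/143, sgn -1
4πI² = N·(3j₀)²·(3jₘ)² = 98/429
I = +1·√(0.228438/4π) = 0.13482780

0.134828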